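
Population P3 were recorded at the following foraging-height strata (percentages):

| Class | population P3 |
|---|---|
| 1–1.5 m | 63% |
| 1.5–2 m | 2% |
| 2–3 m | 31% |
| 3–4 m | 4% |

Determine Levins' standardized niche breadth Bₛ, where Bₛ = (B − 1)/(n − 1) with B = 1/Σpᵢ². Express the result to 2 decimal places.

Convert percentages to proportions (divide by 100).
Σpᵢ² = 0.63² + 0.02² + 0.31² + 0.04² = 0.3969 + 0.0004 + 0.0961 + 0.0016 = 0.4950
B = 1 / 0.4950 = 2.0202
Bₛ = (B − 1)/(n − 1) = (2.0202 − 1)/(4 − 1) = 1.0202/3 = 0.3401

0.34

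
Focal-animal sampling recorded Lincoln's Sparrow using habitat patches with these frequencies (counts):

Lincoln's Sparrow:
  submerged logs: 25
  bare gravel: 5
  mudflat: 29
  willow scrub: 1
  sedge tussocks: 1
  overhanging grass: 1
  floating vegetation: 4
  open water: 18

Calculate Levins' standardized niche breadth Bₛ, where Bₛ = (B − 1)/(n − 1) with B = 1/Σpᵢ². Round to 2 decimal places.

0.41

Proportions for Lincoln's Sparrow (n=84): 25/84=0.2976, 5/84=0.0595, 29/84=0.3452, 1/84=0.0119, 1/84=0.0119, 1/84=0.0119, 4/84=0.0476, 18/84=0.2143
Σpᵢ² = 0.2976² + 0.0595² + 0.3452² + 0.0119² + 0.0119² + 0.0119² + 0.0476² + 0.2143² = 0.088566 + 0.003540 + 0.119163 + 0.000142 + 0.000142 + 0.000142 + 0.002266 + 0.045924 = 0.259885
B = 1 / 0.259885 = 3.8479
Bₛ = (B − 1)/(n − 1) = (3.8479 − 1)/(8 − 1) = 2.8479/7 = 0.4068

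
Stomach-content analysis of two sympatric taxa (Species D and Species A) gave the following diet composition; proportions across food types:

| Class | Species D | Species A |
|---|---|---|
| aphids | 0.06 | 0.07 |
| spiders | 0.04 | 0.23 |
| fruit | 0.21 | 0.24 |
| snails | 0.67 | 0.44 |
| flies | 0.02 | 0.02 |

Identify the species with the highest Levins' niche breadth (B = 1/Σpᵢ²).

Species A

Σp_Dᵢ² = 0.06² + 0.04² + 0.21² + 0.67² + 0.02² = 0.0036 + 0.0016 + 0.0441 + 0.4489 + 0.0004 = 0.4986
B_D = 1 / 0.4986 = 2.0056
Σp_Aᵢ² = 0.07² + 0.23² + 0.24² + 0.44² + 0.02² = 0.0049 + 0.0529 + 0.0576 + 0.1936 + 0.0004 = 0.3094
B_A = 1 / 0.3094 = 3.2321
Highest B → broadest niche (most generalist): Species A (B = 3.23).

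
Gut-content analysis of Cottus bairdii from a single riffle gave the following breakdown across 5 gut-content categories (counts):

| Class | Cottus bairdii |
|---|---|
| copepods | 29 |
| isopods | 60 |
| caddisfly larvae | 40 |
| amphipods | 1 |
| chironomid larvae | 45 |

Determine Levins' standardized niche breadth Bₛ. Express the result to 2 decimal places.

0.70

Proportions for Cottus bairdii (n=175): 29/175=0.1657, 60/175=0.3429, 40/175=0.2286, 1/175=0.0057, 45/175=0.2571
Σpᵢ² = 0.1657² + 0.3429² + 0.2286² + 0.0057² + 0.2571² = 0.027456 + 0.117580 + 0.052258 + 0.000032 + 0.066100 = 0.263426
B = 1 / 0.263426 = 3.7961
Bₛ = (B − 1)/(n − 1) = (3.7961 − 1)/(5 − 1) = 2.7961/4 = 0.6990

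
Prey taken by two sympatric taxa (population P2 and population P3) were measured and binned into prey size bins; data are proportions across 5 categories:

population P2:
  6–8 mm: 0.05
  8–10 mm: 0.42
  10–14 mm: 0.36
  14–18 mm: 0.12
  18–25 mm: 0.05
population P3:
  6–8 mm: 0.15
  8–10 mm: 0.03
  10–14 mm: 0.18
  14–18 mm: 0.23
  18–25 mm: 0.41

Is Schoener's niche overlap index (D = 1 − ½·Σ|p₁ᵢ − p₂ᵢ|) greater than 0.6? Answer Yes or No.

Σ|p₁ᵢ − p₂ᵢ| = 0.10 + 0.39 + 0.18 + 0.11 + 0.36 = 1.14
D = 1 − ½ × 1.14 = 1 − 0.570 = 0.4300
D = 0.4300 < 0.6 → No.

No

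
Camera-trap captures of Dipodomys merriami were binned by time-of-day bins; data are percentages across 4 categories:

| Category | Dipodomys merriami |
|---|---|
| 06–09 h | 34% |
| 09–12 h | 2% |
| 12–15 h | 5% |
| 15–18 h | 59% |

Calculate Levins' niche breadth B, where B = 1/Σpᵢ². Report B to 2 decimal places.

Convert percentages to proportions (divide by 100).
Σpᵢ² = 0.34² + 0.02² + 0.05² + 0.59² = 0.1156 + 0.0004 + 0.0025 + 0.3481 = 0.4666
B = 1 / 0.4666 = 2.1432

2.14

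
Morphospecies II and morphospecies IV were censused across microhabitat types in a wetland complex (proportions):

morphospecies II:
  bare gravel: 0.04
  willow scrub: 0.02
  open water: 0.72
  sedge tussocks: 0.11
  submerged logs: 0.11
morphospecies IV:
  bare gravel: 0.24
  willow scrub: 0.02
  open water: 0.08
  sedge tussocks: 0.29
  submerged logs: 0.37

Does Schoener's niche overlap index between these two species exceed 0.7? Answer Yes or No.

No

Σ|p₁ᵢ − p₂ᵢ| = 0.20 + 0.00 + 0.64 + 0.18 + 0.26 = 1.28
D = 1 − ½ × 1.28 = 1 − 0.640 = 0.3600
D = 0.3600 < 0.7 → No.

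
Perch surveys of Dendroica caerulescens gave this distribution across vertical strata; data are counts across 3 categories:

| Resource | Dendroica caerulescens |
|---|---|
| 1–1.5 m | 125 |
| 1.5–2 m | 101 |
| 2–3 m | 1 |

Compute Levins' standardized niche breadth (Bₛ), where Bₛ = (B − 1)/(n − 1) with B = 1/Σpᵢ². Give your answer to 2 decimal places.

0.50

Proportions for Dendroica caerulescens (n=227): 125/227=0.5507, 101/227=0.4449, 1/227=0.0044
Σpᵢ² = 0.5507² + 0.4449² + 0.0044² = 0.303270 + 0.197936 + 0.000019 = 0.501225
B = 1 / 0.501225 = 1.9951
Bₛ = (B − 1)/(n − 1) = (1.9951 − 1)/(3 − 1) = 0.9951/2 = 0.4976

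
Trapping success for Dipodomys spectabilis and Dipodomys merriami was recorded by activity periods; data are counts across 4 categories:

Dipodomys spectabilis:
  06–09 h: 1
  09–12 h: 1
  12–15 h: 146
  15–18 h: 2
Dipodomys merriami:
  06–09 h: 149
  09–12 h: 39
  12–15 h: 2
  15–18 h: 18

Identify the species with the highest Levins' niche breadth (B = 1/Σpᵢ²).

Proportions for Dipodomys spectabilis (n=150): 1/150=0.0067, 1/150=0.0067, 146/150=0.9733, 2/150=0.0133
Proportions for Dipodomys merriami (n=208): 149/208=0.7163, 39/208=0.1875, 2/208=0.0096, 18/208=0.0865
Σp_specᵢ² = 0.0067² + 0.0067² + 0.9733² + 0.0133² = 0.000045 + 0.000045 + 0.947313 + 0.000177 = 0.947580
B_spec = 1 / 0.947580 = 1.0553
Σp_merrᵢ² = 0.7163² + 0.1875² + 0.0096² + 0.0865² = 0.513086 + 0.035156 + 0.000092 + 0.007482 = 0.555816
B_merr = 1 / 0.555816 = 1.7992
Highest B → broadest niche (most generalist): Dipodomys merriami (B = 1.80).

Dipodomys merriami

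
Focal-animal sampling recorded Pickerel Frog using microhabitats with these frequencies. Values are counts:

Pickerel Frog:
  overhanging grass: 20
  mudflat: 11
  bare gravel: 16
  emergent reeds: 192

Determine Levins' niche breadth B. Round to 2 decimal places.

1.52

Proportions for Pickerel Frog (n=239): 20/239=0.0837, 11/239=0.0460, 16/239=0.0669, 192/239=0.8033
Σpᵢ² = 0.0837² + 0.0460² + 0.0669² + 0.8033² = 0.007006 + 0.002116 + 0.004476 + 0.645291 = 0.658889
B = 1 / 0.658889 = 1.5177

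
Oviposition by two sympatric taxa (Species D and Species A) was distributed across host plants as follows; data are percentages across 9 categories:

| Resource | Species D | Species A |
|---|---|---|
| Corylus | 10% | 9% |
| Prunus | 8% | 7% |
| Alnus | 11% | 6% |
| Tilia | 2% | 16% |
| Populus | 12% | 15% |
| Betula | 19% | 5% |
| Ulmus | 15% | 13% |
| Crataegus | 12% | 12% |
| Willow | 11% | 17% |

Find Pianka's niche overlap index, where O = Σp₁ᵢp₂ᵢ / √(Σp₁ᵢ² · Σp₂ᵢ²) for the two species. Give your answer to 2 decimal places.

Convert percentages to proportions (divide by 100).
Σ p₁ᵢp₂ᵢ = 0.0090 + 0.0056 + 0.0066 + 0.0032 + 0.0180 + 0.0095 + 0.0195 + 0.0144 + 0.0187 = 0.1045
Σp_1ᵢ² = 0.10² + 0.08² + 0.11² + 0.02² + 0.12² + 0.19² + 0.15² + 0.12² + 0.11² = 0.0100 + 0.0064 + 0.0121 + 0.0004 + 0.0144 + 0.0361 + 0.0225 + 0.0144 + 0.0121 = 0.1284
Σp_2ᵢ² = 0.09² + 0.07² + 0.06² + 0.16² + 0.15² + 0.05² + 0.13² + 0.12² + 0.17² = 0.0081 + 0.0049 + 0.0036 + 0.0256 + 0.0225 + 0.0025 + 0.0169 + 0.0144 + 0.0289 = 0.1274
O = 0.1045 / √(0.1284 × 0.1274) = 0.1045 / 0.12790 = 0.8170

0.82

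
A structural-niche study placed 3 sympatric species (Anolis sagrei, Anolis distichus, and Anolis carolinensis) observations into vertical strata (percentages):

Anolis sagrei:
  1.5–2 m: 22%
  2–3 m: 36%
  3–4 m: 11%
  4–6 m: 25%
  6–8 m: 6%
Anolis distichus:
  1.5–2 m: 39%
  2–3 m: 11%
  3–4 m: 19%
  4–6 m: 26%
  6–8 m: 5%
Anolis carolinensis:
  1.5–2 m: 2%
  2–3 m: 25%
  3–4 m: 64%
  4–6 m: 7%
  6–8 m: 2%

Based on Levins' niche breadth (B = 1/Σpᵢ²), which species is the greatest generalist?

Anolis sagrei

Convert percentages to proportions (divide by 100).
Σp_sagrᵢ² = 0.22² + 0.36² + 0.11² + 0.25² + 0.06² = 0.0484 + 0.1296 + 0.0121 + 0.0625 + 0.0036 = 0.2562
B_sagr = 1 / 0.2562 = 3.9032
Σp_distᵢ² = 0.39² + 0.11² + 0.19² + 0.26² + 0.05² = 0.1521 + 0.0121 + 0.0361 + 0.0676 + 0.0025 = 0.2704
B_dist = 1 / 0.2704 = 3.6982
Σp_caroᵢ² = 0.02² + 0.25² + 0.64² + 0.07² + 0.02² = 0.0004 + 0.0625 + 0.4096 + 0.0049 + 0.0004 = 0.4778
B_caro = 1 / 0.4778 = 2.0929
Highest B → broadest niche (most generalist): Anolis sagrei (B = 3.90).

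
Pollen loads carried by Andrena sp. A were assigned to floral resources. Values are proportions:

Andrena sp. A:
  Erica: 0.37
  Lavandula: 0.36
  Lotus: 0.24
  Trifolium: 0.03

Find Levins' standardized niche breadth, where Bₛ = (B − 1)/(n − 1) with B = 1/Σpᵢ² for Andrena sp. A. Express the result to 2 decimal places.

0.69

Σpᵢ² = 0.37² + 0.36² + 0.24² + 0.03² = 0.1369 + 0.1296 + 0.0576 + 0.0009 = 0.3250
B = 1 / 0.3250 = 3.0769
Bₛ = (B − 1)/(n − 1) = (3.0769 − 1)/(4 − 1) = 2.0769/3 = 0.6923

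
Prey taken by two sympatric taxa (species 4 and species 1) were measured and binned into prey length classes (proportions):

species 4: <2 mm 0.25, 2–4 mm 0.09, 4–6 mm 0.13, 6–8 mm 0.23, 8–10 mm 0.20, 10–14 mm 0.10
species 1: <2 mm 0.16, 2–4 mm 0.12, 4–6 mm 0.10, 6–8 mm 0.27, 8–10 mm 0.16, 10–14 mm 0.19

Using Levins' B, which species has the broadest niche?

species 1

Σp_4ᵢ² = 0.25² + 0.09² + 0.13² + 0.23² + 0.20² + 0.10² = 0.0625 + 0.0081 + 0.0169 + 0.0529 + 0.0400 + 0.0100 = 0.1904
B_4 = 1 / 0.1904 = 5.2521
Σp_1ᵢ² = 0.16² + 0.12² + 0.10² + 0.27² + 0.16² + 0.19² = 0.0256 + 0.0144 + 0.0100 + 0.0729 + 0.0256 + 0.0361 = 0.1846
B_1 = 1 / 0.1846 = 5.4171
Highest B → broadest niche (most generalist): species 1 (B = 5.42).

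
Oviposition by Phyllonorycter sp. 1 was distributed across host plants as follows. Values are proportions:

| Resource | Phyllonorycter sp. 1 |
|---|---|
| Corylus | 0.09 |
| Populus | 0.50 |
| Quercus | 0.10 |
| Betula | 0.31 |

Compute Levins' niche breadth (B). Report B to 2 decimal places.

Σpᵢ² = 0.09² + 0.50² + 0.10² + 0.31² = 0.0081 + 0.2500 + 0.0100 + 0.0961 = 0.3642
B = 1 / 0.3642 = 2.7457

2.75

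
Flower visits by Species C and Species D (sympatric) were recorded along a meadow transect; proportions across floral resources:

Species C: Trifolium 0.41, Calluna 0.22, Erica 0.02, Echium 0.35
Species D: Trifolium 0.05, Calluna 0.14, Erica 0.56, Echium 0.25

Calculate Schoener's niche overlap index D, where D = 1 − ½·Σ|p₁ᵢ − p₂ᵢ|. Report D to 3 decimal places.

0.460

Σ|p₁ᵢ − p₂ᵢ| = 0.36 + 0.08 + 0.54 + 0.10 = 1.08
D = 1 − ½ × 1.08 = 1 − 0.540 = 0.46000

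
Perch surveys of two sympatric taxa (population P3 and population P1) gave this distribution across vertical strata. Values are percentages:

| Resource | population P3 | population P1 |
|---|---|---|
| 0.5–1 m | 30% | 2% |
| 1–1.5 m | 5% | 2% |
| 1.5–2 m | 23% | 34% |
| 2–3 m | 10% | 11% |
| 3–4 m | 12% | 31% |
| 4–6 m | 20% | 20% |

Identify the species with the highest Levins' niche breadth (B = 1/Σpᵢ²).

population P3

Convert percentages to proportions (divide by 100).
Σp_P3ᵢ² = 0.30² + 0.05² + 0.23² + 0.10² + 0.12² + 0.20² = 0.0900 + 0.0025 + 0.0529 + 0.0100 + 0.0144 + 0.0400 = 0.2098
B_P3 = 1 / 0.2098 = 4.7664
Σp_P1ᵢ² = 0.02² + 0.02² + 0.34² + 0.11² + 0.31² + 0.20² = 0.0004 + 0.0004 + 0.1156 + 0.0121 + 0.0961 + 0.0400 = 0.2646
B_P1 = 1 / 0.2646 = 3.7793
Highest B → broadest niche (most generalist): population P3 (B = 4.77).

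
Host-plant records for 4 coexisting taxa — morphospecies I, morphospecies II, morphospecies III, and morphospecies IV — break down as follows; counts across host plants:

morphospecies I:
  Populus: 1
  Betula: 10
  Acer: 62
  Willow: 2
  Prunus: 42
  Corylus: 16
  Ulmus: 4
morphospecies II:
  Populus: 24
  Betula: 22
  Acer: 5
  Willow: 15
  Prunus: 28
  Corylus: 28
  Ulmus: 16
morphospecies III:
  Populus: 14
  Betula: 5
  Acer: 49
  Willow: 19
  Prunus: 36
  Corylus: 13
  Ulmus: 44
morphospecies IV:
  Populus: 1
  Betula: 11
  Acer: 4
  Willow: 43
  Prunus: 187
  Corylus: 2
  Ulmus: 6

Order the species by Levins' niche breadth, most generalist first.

Proportions for morphospecies I (n=137): 1/137=0.0073, 10/137=0.0730, 62/137=0.4526, 2/137=0.0146, 42/137=0.3066, 16/137=0.1168, 4/137=0.0292
Proportions for morphospecies II (n=138): 24/138=0.1739, 22/138=0.1594, 5/138=0.0362, 15/138=0.1087, 28/138=0.2029, 28/138=0.2029, 16/138=0.1159
Proportions for morphospecies III (n=180): 14/180=0.0778, 5/180=0.0278, 49/180=0.2722, 19/180=0.1056, 36/180=0.2000, 13/180=0.0722, 44/180=0.2444
Proportions for morphospecies IV (n=254): 1/254=0.0039, 11/254=0.0433, 4/254=0.0157, 43/254=0.1693, 187/254=0.7362, 2/254=0.0079, 6/254=0.0236
Σp_Iᵢ² = 0.0073² + 0.0730² + 0.4526² + 0.0146² + 0.3066² + 0.1168² + 0.0292² = 0.000053 + 0.005329 + 0.204847 + 0.000213 + 0.094004 + 0.013642 + 0.000853 = 0.318941
B_I = 1 / 0.318941 = 3.1354
Σp_IIᵢ² = 0.1739² + 0.1594² + 0.0362² + 0.1087² + 0.2029² + 0.2029² + 0.1159² = 0.030241 + 0.025408 + 0.001310 + 0.011816 + 0.041168 + 0.041168 + 0.013433 = 0.164544
B_II = 1 / 0.164544 = 6.0774
Σp_IIIᵢ² = 0.0778² + 0.0278² + 0.2722² + 0.1056² + 0.2000² + 0.0722² + 0.2444² = 0.006053 + 0.000773 + 0.074093 + 0.011151 + 0.040000 + 0.005213 + 0.059731 = 0.197014
B_III = 1 / 0.197014 = 5.0758
Σp_IVᵢ² = 0.0039² + 0.0433² + 0.0157² + 0.1693² + 0.7362² + 0.0079² + 0.0236² = 0.000015 + 0.001875 + 0.000246 + 0.028662 + 0.541990 + 0.000062 + 0.000557 = 0.573407
B_IV = 1 / 0.573407 = 1.7440
Ranking by B (broadest → narrowest): morphospecies II (6.08) > morphospecies III (5.08) > morphospecies I (3.14) > morphospecies IV (1.74)

morphospecies II > morphospecies III > morphospecies I > morphospecies IV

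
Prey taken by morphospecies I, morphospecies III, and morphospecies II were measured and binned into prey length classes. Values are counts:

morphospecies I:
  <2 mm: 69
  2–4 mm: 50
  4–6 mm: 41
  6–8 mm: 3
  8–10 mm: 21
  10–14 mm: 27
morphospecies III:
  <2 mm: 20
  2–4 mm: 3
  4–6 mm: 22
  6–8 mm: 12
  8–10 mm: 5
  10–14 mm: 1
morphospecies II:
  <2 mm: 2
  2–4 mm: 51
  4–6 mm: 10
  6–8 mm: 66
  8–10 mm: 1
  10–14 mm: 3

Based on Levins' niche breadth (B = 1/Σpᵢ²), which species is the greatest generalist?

Proportions for morphospecies I (n=211): 69/211=0.3270, 50/211=0.2370, 41/211=0.1943, 3/211=0.0142, 21/211=0.0995, 27/211=0.1280
Proportions for morphospecies III (n=63): 20/63=0.3175, 3/63=0.0476, 22/63=0.3492, 12/63=0.1905, 5/63=0.0794, 1/63=0.0159
Proportions for morphospecies II (n=133): 2/133=0.0150, 51/133=0.3835, 10/133=0.0752, 66/133=0.4962, 1/133=0.0075, 3/133=0.0226
Σp_Iᵢ² = 0.3270² + 0.2370² + 0.1943² + 0.0142² + 0.0995² + 0.1280² = 0.106929 + 0.056169 + 0.037752 + 0.000202 + 0.009900 + 0.016384 = 0.227336
B_I = 1 / 0.227336 = 4.3988
Σp_IIIᵢ² = 0.3175² + 0.0476² + 0.3492² + 0.1905² + 0.0794² + 0.0159² = 0.100806 + 0.002266 + 0.121941 + 0.036290 + 0.006304 + 0.000253 = 0.267860
B_III = 1 / 0.267860 = 3.7333
Σp_IIᵢ² = 0.0150² + 0.3835² + 0.0752² + 0.4962² + 0.0075² + 0.0226² = 0.000225 + 0.147072 + 0.005655 + 0.246214 + 0.000056 + 0.000511 = 0.399733
B_II = 1 / 0.399733 = 2.5017
Highest B → broadest niche (most generalist): morphospecies I (B = 4.40).

morphospecies I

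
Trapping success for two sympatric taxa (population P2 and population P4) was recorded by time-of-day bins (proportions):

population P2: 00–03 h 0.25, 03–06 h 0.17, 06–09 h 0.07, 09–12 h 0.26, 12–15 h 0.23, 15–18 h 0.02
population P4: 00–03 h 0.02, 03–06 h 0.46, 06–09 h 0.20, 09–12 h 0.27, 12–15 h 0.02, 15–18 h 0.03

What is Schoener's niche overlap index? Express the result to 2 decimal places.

Σ|p₁ᵢ − p₂ᵢ| = 0.23 + 0.29 + 0.13 + 0.01 + 0.21 + 0.01 = 0.88
D = 1 − ½ × 0.88 = 1 − 0.440 = 0.5600

0.56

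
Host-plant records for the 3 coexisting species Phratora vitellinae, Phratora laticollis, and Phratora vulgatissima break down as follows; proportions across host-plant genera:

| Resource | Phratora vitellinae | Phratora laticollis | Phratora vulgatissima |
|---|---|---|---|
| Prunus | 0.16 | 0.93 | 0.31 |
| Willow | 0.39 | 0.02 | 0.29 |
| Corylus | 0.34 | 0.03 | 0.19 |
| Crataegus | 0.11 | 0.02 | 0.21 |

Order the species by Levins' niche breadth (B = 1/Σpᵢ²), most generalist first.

Σp_viteᵢ² = 0.16² + 0.39² + 0.34² + 0.11² = 0.0256 + 0.1521 + 0.1156 + 0.0121 = 0.3054
B_vite = 1 / 0.3054 = 3.2744
Σp_latiᵢ² = 0.93² + 0.02² + 0.03² + 0.02² = 0.8649 + 0.0004 + 0.0009 + 0.0004 = 0.8666
B_lati = 1 / 0.8666 = 1.1539
Σp_vulgᵢ² = 0.31² + 0.29² + 0.19² + 0.21² = 0.0961 + 0.0841 + 0.0361 + 0.0441 = 0.2604
B_vulg = 1 / 0.2604 = 3.8402
Ranking by B (broadest → narrowest): Phratora vulgatissima (3.84) > Phratora vitellinae (3.27) > Phratora laticollis (1.15)

Phratora vulgatissima > Phratora vitellinae > Phratora laticollis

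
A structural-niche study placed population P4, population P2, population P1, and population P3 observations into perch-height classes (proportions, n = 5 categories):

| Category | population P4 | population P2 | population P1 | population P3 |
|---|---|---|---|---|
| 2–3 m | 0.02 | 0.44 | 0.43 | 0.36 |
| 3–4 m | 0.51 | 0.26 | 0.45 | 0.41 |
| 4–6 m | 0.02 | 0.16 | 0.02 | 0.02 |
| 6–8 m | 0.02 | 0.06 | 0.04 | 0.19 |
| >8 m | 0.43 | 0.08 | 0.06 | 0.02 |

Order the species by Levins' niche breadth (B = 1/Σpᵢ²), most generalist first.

Σp_P4ᵢ² = 0.02² + 0.51² + 0.02² + 0.02² + 0.43² = 0.0004 + 0.2601 + 0.0004 + 0.0004 + 0.1849 = 0.4462
B_P4 = 1 / 0.4462 = 2.2411
Σp_P2ᵢ² = 0.44² + 0.26² + 0.16² + 0.06² + 0.08² = 0.1936 + 0.0676 + 0.0256 + 0.0036 + 0.0064 = 0.2968
B_P2 = 1 / 0.2968 = 3.3693
Σp_P1ᵢ² = 0.43² + 0.45² + 0.02² + 0.04² + 0.06² = 0.1849 + 0.2025 + 0.0004 + 0.0016 + 0.0036 = 0.3930
B_P1 = 1 / 0.3930 = 2.5445
Σp_P3ᵢ² = 0.36² + 0.41² + 0.02² + 0.19² + 0.02² = 0.1296 + 0.1681 + 0.0004 + 0.0361 + 0.0004 = 0.3346
B_P3 = 1 / 0.3346 = 2.9886
Ranking by B (broadest → narrowest): population P2 (3.37) > population P3 (2.99) > population P1 (2.54) > population P4 (2.24)

population P2 > population P3 > population P1 > population P4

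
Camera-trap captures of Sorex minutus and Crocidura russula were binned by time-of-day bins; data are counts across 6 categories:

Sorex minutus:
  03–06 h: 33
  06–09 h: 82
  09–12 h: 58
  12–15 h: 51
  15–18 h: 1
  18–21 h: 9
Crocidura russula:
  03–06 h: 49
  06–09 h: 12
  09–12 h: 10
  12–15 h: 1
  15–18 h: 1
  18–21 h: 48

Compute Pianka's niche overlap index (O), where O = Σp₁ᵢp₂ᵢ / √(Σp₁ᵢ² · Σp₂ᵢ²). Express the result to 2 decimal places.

Proportions for Sorex minutus (n=234): 33/234=0.1410, 82/234=0.3504, 58/234=0.2479, 51/234=0.2179, 1/234=0.0043, 9/234=0.0385
Proportions for Crocidura russula (n=121): 49/121=0.4050, 12/121=0.0992, 10/121=0.0826, 1/121=0.0083, 1/121=0.0083, 48/121=0.3967
Σ p₁ᵢp₂ᵢ = 0.057105 + 0.034760 + 0.020477 + 0.001809 + 0.000036 + 0.015273 = 0.129460
Σp_1ᵢ² = 0.1410² + 0.3504² + 0.2479² + 0.2179² + 0.0043² + 0.0385² = 0.019881 + 0.122780 + 0.061454 + 0.047480 + 0.000018 + 0.001482 = 0.253095
Σp_2ᵢ² = 0.4050² + 0.0992² + 0.0826² + 0.0083² + 0.0083² + 0.3967² = 0.164025 + 0.009841 + 0.006823 + 0.000069 + 0.000069 + 0.157371 = 0.338198
O = 0.129460 / √(0.253095 × 0.338198) = 0.129460 / 0.2925683 = 0.4425

0.44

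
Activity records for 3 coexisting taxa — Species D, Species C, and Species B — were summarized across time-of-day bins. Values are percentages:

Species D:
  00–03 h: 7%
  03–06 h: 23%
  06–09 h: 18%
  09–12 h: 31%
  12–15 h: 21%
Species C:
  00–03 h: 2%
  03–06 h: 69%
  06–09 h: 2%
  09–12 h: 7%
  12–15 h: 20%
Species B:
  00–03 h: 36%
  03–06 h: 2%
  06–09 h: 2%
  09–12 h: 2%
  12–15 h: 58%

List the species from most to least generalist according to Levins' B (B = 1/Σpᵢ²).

Species D > Species B > Species C

Convert percentages to proportions (divide by 100).
Σp_Dᵢ² = 0.07² + 0.23² + 0.18² + 0.31² + 0.21² = 0.0049 + 0.0529 + 0.0324 + 0.0961 + 0.0441 = 0.2304
B_D = 1 / 0.2304 = 4.3403
Σp_Cᵢ² = 0.02² + 0.69² + 0.02² + 0.07² + 0.20² = 0.0004 + 0.4761 + 0.0004 + 0.0049 + 0.0400 = 0.5218
B_C = 1 / 0.5218 = 1.9164
Σp_Bᵢ² = 0.36² + 0.02² + 0.02² + 0.02² + 0.58² = 0.1296 + 0.0004 + 0.0004 + 0.0004 + 0.3364 = 0.4672
B_B = 1 / 0.4672 = 2.1404
Ranking by B (broadest → narrowest): Species D (4.34) > Species B (2.14) > Species C (1.92)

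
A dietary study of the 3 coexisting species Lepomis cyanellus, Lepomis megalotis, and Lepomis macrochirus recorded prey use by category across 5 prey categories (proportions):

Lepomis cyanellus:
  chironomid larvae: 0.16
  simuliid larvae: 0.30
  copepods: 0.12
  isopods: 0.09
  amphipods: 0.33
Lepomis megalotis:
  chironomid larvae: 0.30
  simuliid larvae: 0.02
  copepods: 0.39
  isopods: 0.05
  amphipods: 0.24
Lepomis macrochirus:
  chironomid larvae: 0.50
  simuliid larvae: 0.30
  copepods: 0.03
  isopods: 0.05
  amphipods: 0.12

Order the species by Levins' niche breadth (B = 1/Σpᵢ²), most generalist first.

Σp_cyanᵢ² = 0.16² + 0.30² + 0.12² + 0.09² + 0.33² = 0.0256 + 0.0900 + 0.0144 + 0.0081 + 0.1089 = 0.2470
B_cyan = 1 / 0.2470 = 4.0486
Σp_megaᵢ² = 0.30² + 0.02² + 0.39² + 0.05² + 0.24² = 0.0900 + 0.0004 + 0.1521 + 0.0025 + 0.0576 = 0.3026
B_mega = 1 / 0.3026 = 3.3047
Σp_macrᵢ² = 0.50² + 0.30² + 0.03² + 0.05² + 0.12² = 0.2500 + 0.0900 + 0.0009 + 0.0025 + 0.0144 = 0.3578
B_macr = 1 / 0.3578 = 2.7949
Ranking by B (broadest → narrowest): Lepomis cyanellus (4.05) > Lepomis megalotis (3.30) > Lepomis macrochirus (2.79)

Lepomis cyanellus > Lepomis megalotis > Lepomis macrochirus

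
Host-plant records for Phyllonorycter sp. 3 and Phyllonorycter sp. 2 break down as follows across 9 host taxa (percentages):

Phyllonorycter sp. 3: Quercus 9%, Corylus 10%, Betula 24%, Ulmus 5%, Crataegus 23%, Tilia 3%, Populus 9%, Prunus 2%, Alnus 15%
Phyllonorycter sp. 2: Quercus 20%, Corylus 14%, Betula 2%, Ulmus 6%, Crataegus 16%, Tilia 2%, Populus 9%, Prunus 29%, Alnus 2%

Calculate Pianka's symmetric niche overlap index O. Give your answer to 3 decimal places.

0.546

Convert percentages to proportions (divide by 100).
Σ p₁ᵢp₂ᵢ = 0.0180 + 0.0140 + 0.0048 + 0.0030 + 0.0368 + 0.0006 + 0.0081 + 0.0058 + 0.0030 = 0.0941
Σp_1ᵢ² = 0.09² + 0.10² + 0.24² + 0.05² + 0.23² + 0.03² + 0.09² + 0.02² + 0.15² = 0.0081 + 0.0100 + 0.0576 + 0.0025 + 0.0529 + 0.0009 + 0.0081 + 0.0004 + 0.0225 = 0.1630
Σp_2ᵢ² = 0.20² + 0.14² + 0.02² + 0.06² + 0.16² + 0.02² + 0.09² + 0.29² + 0.02² = 0.0400 + 0.0196 + 0.0004 + 0.0036 + 0.0256 + 0.0004 + 0.0081 + 0.0841 + 0.0004 = 0.1822
O = 0.0941 / √(0.1630 × 0.1822) = 0.0941 / 0.172333 = 0.54604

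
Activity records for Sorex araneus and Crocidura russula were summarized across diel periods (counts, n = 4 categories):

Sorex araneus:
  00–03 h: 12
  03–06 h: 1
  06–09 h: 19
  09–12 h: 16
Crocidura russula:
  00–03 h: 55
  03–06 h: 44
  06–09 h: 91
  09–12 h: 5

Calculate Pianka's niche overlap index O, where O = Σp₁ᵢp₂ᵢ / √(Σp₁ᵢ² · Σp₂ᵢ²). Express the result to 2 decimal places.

0.79

Proportions for Sorex araneus (n=48): 12/48=0.2500, 1/48=0.0208, 19/48=0.3958, 16/48=0.3333
Proportions for Crocidura russula (n=195): 55/195=0.2821, 44/195=0.2256, 91/195=0.4667, 5/195=0.0256
Σ p₁ᵢp₂ᵢ = 0.070525 + 0.004692 + 0.184720 + 0.008532 = 0.268469
Σp_1ᵢ² = 0.2500² + 0.0208² + 0.3958² + 0.3333² = 0.062500 + 0.000433 + 0.156658 + 0.111089 = 0.330680
Σp_2ᵢ² = 0.2821² + 0.2256² + 0.4667² + 0.0256² = 0.079580 + 0.050895 + 0.217809 + 0.000655 = 0.348939
O = 0.268469 / √(0.330680 × 0.348939) = 0.268469 / 0.3396868 = 0.7903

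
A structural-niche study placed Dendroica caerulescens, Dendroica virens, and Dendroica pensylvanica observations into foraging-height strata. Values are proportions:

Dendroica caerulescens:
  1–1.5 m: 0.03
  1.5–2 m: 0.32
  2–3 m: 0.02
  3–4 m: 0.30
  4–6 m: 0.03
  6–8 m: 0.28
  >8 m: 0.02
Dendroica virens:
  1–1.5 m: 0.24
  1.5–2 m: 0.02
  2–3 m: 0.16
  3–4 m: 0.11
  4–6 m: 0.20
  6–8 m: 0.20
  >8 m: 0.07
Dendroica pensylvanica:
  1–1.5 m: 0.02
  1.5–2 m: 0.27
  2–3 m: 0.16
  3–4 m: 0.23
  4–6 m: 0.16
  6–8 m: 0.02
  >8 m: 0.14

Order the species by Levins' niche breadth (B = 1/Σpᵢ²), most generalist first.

Σp_caerᵢ² = 0.03² + 0.32² + 0.02² + 0.30² + 0.03² + 0.28² + 0.02² = 0.0009 + 0.1024 + 0.0004 + 0.0900 + 0.0009 + 0.0784 + 0.0004 = 0.2734
B_caer = 1 / 0.2734 = 3.6576
Σp_vireᵢ² = 0.24² + 0.02² + 0.16² + 0.11² + 0.20² + 0.20² + 0.07² = 0.0576 + 0.0004 + 0.0256 + 0.0121 + 0.0400 + 0.0400 + 0.0049 = 0.1806
B_vire = 1 / 0.1806 = 5.5371
Σp_pensᵢ² = 0.02² + 0.27² + 0.16² + 0.23² + 0.16² + 0.02² + 0.14² = 0.0004 + 0.0729 + 0.0256 + 0.0529 + 0.0256 + 0.0004 + 0.0196 = 0.1974
B_pens = 1 / 0.1974 = 5.0659
Ranking by B (broadest → narrowest): Dendroica virens (5.54) > Dendroica pensylvanica (5.07) > Dendroica caerulescens (3.66)

Dendroica virens > Dendroica pensylvanica > Dendroica caerulescens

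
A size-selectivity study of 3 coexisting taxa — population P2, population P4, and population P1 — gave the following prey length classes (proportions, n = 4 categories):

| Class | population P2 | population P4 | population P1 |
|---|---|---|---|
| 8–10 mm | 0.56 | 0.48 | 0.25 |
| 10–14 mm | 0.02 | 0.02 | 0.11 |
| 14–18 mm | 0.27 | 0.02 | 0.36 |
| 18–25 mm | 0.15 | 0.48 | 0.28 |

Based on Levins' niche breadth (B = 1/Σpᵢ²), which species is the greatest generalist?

population P1

Σp_P2ᵢ² = 0.56² + 0.02² + 0.27² + 0.15² = 0.3136 + 0.0004 + 0.0729 + 0.0225 = 0.4094
B_P2 = 1 / 0.4094 = 2.4426
Σp_P4ᵢ² = 0.48² + 0.02² + 0.02² + 0.48² = 0.2304 + 0.0004 + 0.0004 + 0.2304 = 0.4616
B_P4 = 1 / 0.4616 = 2.1664
Σp_P1ᵢ² = 0.25² + 0.11² + 0.36² + 0.28² = 0.0625 + 0.0121 + 0.1296 + 0.0784 = 0.2826
B_P1 = 1 / 0.2826 = 3.5386
Highest B → broadest niche (most generalist): population P1 (B = 3.54).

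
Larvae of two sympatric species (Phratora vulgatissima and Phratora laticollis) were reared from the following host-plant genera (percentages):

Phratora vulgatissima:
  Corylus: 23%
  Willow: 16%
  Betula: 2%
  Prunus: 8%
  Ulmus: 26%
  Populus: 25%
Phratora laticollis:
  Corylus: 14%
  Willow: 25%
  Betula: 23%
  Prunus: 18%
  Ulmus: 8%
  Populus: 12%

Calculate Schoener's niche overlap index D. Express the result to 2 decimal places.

0.60

Convert percentages to proportions (divide by 100).
Σ|p₁ᵢ − p₂ᵢ| = 0.09 + 0.09 + 0.21 + 0.10 + 0.18 + 0.13 = 0.80
D = 1 − ½ × 0.80 = 1 − 0.400 = 0.6000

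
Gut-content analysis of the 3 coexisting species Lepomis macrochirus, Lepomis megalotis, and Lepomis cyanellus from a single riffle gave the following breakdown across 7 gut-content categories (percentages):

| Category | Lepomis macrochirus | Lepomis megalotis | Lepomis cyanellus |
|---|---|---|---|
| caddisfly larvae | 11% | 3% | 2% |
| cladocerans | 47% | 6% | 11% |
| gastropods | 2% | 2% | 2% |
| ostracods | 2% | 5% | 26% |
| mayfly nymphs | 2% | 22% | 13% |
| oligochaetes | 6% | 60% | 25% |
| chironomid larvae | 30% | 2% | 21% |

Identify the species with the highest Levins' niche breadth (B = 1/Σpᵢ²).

Lepomis cyanellus

Convert percentages to proportions (divide by 100).
Σp_macrᵢ² = 0.11² + 0.47² + 0.02² + 0.02² + 0.02² + 0.06² + 0.30² = 0.0121 + 0.2209 + 0.0004 + 0.0004 + 0.0004 + 0.0036 + 0.0900 = 0.3278
B_macr = 1 / 0.3278 = 3.0506
Σp_megaᵢ² = 0.03² + 0.06² + 0.02² + 0.05² + 0.22² + 0.60² + 0.02² = 0.0009 + 0.0036 + 0.0004 + 0.0025 + 0.0484 + 0.3600 + 0.0004 = 0.4162
B_mega = 1 / 0.4162 = 2.4027
Σp_cyanᵢ² = 0.02² + 0.11² + 0.02² + 0.26² + 0.13² + 0.25² + 0.21² = 0.0004 + 0.0121 + 0.0004 + 0.0676 + 0.0169 + 0.0625 + 0.0441 = 0.2040
B_cyan = 1 / 0.2040 = 4.9020
Highest B → broadest niche (most generalist): Lepomis cyanellus (B = 4.90).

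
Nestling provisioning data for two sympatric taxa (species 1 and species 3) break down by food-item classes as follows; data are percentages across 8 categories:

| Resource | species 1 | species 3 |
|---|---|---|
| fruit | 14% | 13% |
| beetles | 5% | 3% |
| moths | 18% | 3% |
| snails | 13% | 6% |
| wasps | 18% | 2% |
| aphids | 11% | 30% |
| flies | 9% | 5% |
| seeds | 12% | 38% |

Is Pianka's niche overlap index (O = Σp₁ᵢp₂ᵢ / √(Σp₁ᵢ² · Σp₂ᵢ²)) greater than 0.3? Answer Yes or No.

Yes

Convert percentages to proportions (divide by 100).
Σ p₁ᵢp₂ᵢ = 0.0182 + 0.0015 + 0.0054 + 0.0078 + 0.0036 + 0.0330 + 0.0045 + 0.0456 = 0.1196
Σp_1ᵢ² = 0.14² + 0.05² + 0.18² + 0.13² + 0.18² + 0.11² + 0.09² + 0.12² = 0.0196 + 0.0025 + 0.0324 + 0.0169 + 0.0324 + 0.0121 + 0.0081 + 0.0144 = 0.1384
Σp_2ᵢ² = 0.13² + 0.03² + 0.03² + 0.06² + 0.02² + 0.30² + 0.05² + 0.38² = 0.0169 + 0.0009 + 0.0009 + 0.0036 + 0.0004 + 0.0900 + 0.0025 + 0.1444 = 0.2596
O = 0.1196 / √(0.1384 × 0.2596) = 0.1196 / 0.18955 = 0.6310
O = 0.6310 > 0.3 → Yes.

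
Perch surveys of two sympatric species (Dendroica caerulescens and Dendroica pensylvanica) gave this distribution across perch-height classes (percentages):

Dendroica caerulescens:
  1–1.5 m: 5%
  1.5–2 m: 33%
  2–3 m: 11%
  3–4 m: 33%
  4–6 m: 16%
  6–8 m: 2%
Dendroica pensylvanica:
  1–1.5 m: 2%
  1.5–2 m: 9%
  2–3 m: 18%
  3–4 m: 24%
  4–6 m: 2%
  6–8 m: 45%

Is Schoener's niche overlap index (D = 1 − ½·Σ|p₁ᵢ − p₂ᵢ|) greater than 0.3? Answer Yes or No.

Yes

Convert percentages to proportions (divide by 100).
Σ|p₁ᵢ − p₂ᵢ| = 0.03 + 0.24 + 0.07 + 0.09 + 0.14 + 0.43 = 1.00
D = 1 − ½ × 1.00 = 1 − 0.500 = 0.5000
D = 0.5000 > 0.3 → Yes.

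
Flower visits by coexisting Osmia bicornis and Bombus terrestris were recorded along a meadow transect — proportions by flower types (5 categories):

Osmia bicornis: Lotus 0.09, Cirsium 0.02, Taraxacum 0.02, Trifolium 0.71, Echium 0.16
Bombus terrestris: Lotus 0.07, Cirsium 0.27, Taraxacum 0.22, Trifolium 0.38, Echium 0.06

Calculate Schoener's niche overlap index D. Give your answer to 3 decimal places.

Σ|p₁ᵢ − p₂ᵢ| = 0.02 + 0.25 + 0.20 + 0.33 + 0.10 = 0.90
D = 1 − ½ × 0.90 = 1 − 0.450 = 0.55000

0.550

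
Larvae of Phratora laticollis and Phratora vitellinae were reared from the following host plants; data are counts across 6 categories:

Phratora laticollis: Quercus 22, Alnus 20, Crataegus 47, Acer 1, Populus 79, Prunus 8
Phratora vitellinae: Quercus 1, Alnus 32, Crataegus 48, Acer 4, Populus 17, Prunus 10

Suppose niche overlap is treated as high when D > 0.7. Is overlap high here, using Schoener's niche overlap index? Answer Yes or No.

No

Proportions for Phratora laticollis (n=177): 22/177=0.1243, 20/177=0.1130, 47/177=0.2655, 1/177=0.0056, 79/177=0.4463, 8/177=0.0452
Proportions for Phratora vitellinae (n=112): 1/112=0.0089, 32/112=0.2857, 48/112=0.4286, 4/112=0.0357, 17/112=0.1518, 10/112=0.0893
Σ|p₁ᵢ − p₂ᵢ| = 0.1154 + 0.1727 + 0.1631 + 0.0301 + 0.2945 + 0.0441 = 0.8199
D = 1 − ½ × 0.8199 = 1 − 0.40995 = 0.59005
D = 0.59005 < 0.7 → No.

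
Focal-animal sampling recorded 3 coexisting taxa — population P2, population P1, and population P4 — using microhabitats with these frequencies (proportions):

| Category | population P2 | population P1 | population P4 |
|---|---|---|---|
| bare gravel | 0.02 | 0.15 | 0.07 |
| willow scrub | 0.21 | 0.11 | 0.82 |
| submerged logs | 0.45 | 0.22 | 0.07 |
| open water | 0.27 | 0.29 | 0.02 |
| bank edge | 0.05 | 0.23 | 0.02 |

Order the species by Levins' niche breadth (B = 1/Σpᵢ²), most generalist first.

population P1 > population P2 > population P4

Σp_P2ᵢ² = 0.02² + 0.21² + 0.45² + 0.27² + 0.05² = 0.0004 + 0.0441 + 0.2025 + 0.0729 + 0.0025 = 0.3224
B_P2 = 1 / 0.3224 = 3.1017
Σp_P1ᵢ² = 0.15² + 0.11² + 0.22² + 0.29² + 0.23² = 0.0225 + 0.0121 + 0.0484 + 0.0841 + 0.0529 = 0.2200
B_P1 = 1 / 0.2200 = 4.5455
Σp_P4ᵢ² = 0.07² + 0.82² + 0.07² + 0.02² + 0.02² = 0.0049 + 0.6724 + 0.0049 + 0.0004 + 0.0004 = 0.6830
B_P4 = 1 / 0.6830 = 1.4641
Ranking by B (broadest → narrowest): population P1 (4.55) > population P2 (3.10) > population P4 (1.46)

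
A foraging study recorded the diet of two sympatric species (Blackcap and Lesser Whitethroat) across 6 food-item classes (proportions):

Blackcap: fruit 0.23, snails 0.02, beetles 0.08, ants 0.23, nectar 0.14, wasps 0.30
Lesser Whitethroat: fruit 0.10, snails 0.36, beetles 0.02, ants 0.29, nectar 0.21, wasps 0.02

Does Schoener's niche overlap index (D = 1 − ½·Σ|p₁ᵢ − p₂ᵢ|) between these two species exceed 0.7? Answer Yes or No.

Σ|p₁ᵢ − p₂ᵢ| = 0.13 + 0.34 + 0.06 + 0.06 + 0.07 + 0.28 = 0.94
D = 1 − ½ × 0.94 = 1 − 0.470 = 0.5300
D = 0.5300 < 0.7 → No.

No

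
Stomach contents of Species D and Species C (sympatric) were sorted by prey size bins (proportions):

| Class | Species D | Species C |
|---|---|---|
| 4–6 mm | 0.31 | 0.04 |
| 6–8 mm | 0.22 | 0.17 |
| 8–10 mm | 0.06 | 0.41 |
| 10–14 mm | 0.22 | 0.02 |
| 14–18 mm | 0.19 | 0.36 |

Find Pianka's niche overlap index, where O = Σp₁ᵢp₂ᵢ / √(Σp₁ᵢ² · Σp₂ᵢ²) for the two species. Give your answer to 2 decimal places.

0.53

Σ p₁ᵢp₂ᵢ = 0.0124 + 0.0374 + 0.0246 + 0.0044 + 0.0684 = 0.1472
Σp_1ᵢ² = 0.31² + 0.22² + 0.06² + 0.22² + 0.19² = 0.0961 + 0.0484 + 0.0036 + 0.0484 + 0.0361 = 0.2326
Σp_2ᵢ² = 0.04² + 0.17² + 0.41² + 0.02² + 0.36² = 0.0016 + 0.0289 + 0.1681 + 0.0004 + 0.1296 = 0.3286
O = 0.1472 / √(0.2326 × 0.3286) = 0.1472 / 0.27646 = 0.5324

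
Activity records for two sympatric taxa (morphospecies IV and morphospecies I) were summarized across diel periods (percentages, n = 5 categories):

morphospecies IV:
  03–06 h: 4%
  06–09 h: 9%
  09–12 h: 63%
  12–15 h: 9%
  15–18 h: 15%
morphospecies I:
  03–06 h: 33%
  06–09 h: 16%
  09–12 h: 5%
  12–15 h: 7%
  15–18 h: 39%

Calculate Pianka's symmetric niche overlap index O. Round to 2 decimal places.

0.35

Convert percentages to proportions (divide by 100).
Σ p₁ᵢp₂ᵢ = 0.0132 + 0.0144 + 0.0315 + 0.0063 + 0.0585 = 0.1239
Σp_1ᵢ² = 0.04² + 0.09² + 0.63² + 0.09² + 0.15² = 0.0016 + 0.0081 + 0.3969 + 0.0081 + 0.0225 = 0.4372
Σp_2ᵢ² = 0.33² + 0.16² + 0.05² + 0.07² + 0.39² = 0.1089 + 0.0256 + 0.0025 + 0.0049 + 0.1521 = 0.2940
O = 0.1239 / √(0.4372 × 0.2940) = 0.1239 / 0.35852 = 0.3456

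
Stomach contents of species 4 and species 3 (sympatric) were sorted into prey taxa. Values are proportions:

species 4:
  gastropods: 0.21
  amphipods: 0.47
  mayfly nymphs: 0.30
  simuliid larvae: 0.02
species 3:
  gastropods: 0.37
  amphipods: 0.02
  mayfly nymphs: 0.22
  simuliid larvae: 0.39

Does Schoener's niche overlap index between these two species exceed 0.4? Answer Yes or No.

Σ|p₁ᵢ − p₂ᵢ| = 0.16 + 0.45 + 0.08 + 0.37 = 1.06
D = 1 − ½ × 1.06 = 1 − 0.530 = 0.4700
D = 0.4700 > 0.4 → Yes.

Yes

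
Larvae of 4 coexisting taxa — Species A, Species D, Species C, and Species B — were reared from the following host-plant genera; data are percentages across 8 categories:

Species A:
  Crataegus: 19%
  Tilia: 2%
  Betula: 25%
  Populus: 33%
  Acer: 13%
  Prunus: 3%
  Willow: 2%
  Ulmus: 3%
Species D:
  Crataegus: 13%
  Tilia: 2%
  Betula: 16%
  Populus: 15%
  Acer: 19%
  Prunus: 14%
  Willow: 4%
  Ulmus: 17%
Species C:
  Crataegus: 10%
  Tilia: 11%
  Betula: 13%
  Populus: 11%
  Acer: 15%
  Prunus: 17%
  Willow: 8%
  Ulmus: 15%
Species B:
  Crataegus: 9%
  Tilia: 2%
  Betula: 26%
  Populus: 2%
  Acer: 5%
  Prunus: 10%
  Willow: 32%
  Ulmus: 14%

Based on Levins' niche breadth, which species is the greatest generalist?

Convert percentages to proportions (divide by 100).
Σp_Aᵢ² = 0.19² + 0.02² + 0.25² + 0.33² + 0.13² + 0.03² + 0.02² + 0.03² = 0.0361 + 0.0004 + 0.0625 + 0.1089 + 0.0169 + 0.0009 + 0.0004 + 0.0009 = 0.2270
B_A = 1 / 0.2270 = 4.4053
Σp_Dᵢ² = 0.13² + 0.02² + 0.16² + 0.15² + 0.19² + 0.14² + 0.04² + 0.17² = 0.0169 + 0.0004 + 0.0256 + 0.0225 + 0.0361 + 0.0196 + 0.0016 + 0.0289 = 0.1516
B_D = 1 / 0.1516 = 6.5963
Σp_Cᵢ² = 0.10² + 0.11² + 0.13² + 0.11² + 0.15² + 0.17² + 0.08² + 0.15² = 0.0100 + 0.0121 + 0.0169 + 0.0121 + 0.0225 + 0.0289 + 0.0064 + 0.0225 = 0.1314
B_C = 1 / 0.1314 = 7.6104
Σp_Bᵢ² = 0.09² + 0.02² + 0.26² + 0.02² + 0.05² + 0.10² + 0.32² + 0.14² = 0.0081 + 0.0004 + 0.0676 + 0.0004 + 0.0025 + 0.0100 + 0.1024 + 0.0196 = 0.2110
B_B = 1 / 0.2110 = 4.7393
Highest B → broadest niche (most generalist): Species C (B = 7.61).

Species C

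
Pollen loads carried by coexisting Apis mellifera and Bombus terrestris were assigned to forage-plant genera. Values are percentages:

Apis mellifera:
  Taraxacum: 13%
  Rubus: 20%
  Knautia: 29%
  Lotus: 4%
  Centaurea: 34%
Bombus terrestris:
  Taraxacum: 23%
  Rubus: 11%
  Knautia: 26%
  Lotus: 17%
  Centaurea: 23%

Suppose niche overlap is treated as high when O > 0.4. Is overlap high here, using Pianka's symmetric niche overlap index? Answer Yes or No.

Yes

Convert percentages to proportions (divide by 100).
Σ p₁ᵢp₂ᵢ = 0.0299 + 0.0220 + 0.0754 + 0.0068 + 0.0782 = 0.2123
Σp_1ᵢ² = 0.13² + 0.20² + 0.29² + 0.04² + 0.34² = 0.0169 + 0.0400 + 0.0841 + 0.0016 + 0.1156 = 0.2582
Σp_2ᵢ² = 0.23² + 0.11² + 0.26² + 0.17² + 0.23² = 0.0529 + 0.0121 + 0.0676 + 0.0289 + 0.0529 = 0.2144
O = 0.2123 / √(0.2582 × 0.2144) = 0.2123 / 0.23528 = 0.9023
O = 0.9023 > 0.4 → Yes.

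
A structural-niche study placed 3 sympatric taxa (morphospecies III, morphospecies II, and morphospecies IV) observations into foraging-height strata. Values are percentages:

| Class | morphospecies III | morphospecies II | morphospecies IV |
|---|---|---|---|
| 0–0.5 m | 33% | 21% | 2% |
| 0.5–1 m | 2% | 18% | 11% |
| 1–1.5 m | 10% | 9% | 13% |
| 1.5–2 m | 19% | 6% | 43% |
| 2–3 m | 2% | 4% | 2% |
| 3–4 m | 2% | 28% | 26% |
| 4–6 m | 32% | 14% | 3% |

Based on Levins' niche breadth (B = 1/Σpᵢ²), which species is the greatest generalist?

morphospecies II

Convert percentages to proportions (divide by 100).
Σp_IIIᵢ² = 0.33² + 0.02² + 0.10² + 0.19² + 0.02² + 0.02² + 0.32² = 0.1089 + 0.0004 + 0.0100 + 0.0361 + 0.0004 + 0.0004 + 0.1024 = 0.2586
B_III = 1 / 0.2586 = 3.8670
Σp_IIᵢ² = 0.21² + 0.18² + 0.09² + 0.06² + 0.04² + 0.28² + 0.14² = 0.0441 + 0.0324 + 0.0081 + 0.0036 + 0.0016 + 0.0784 + 0.0196 = 0.1878
B_II = 1 / 0.1878 = 5.3248
Σp_IVᵢ² = 0.02² + 0.11² + 0.13² + 0.43² + 0.02² + 0.26² + 0.03² = 0.0004 + 0.0121 + 0.0169 + 0.1849 + 0.0004 + 0.0676 + 0.0009 = 0.2832
B_IV = 1 / 0.2832 = 3.5311
Highest B → broadest niche (most generalist): morphospecies II (B = 5.32).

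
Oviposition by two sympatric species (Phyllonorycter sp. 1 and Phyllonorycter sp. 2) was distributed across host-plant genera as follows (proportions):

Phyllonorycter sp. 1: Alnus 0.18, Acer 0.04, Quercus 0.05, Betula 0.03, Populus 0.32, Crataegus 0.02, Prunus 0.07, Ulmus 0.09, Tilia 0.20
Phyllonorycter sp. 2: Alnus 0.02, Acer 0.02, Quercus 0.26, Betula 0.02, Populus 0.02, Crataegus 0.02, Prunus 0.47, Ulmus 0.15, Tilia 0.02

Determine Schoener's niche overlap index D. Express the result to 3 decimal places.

Σ|p₁ᵢ − p₂ᵢ| = 0.16 + 0.02 + 0.21 + 0.01 + 0.30 + 0.00 + 0.40 + 0.06 + 0.18 = 1.34
D = 1 − ½ × 1.34 = 1 − 0.670 = 0.33000

0.330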